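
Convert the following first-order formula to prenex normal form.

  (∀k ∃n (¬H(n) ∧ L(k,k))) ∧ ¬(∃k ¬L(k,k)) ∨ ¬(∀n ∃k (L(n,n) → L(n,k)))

Rewrite implications/biconditionals: A → B as ¬A ∨ B.
  (∀k ∃n (¬H(n) ∧ L(k,k))) ∧ ¬(∃k ¬L(k,k)) ∨ ¬(∀n ∃k (¬L(n,n) ∨ L(n,k)))
Drive negations inward (¬∀x A ≡ ∃x ¬A, ¬∃x A ≡ ∀x ¬A, De Morgan for ∧/∨):
  (∀k ∃n (¬H(n) ∧ L(k,k))) ∧ (∀k L(k,k)) ∨ (∃n ∀k (L(n,n) ∧ ¬L(n,k)))
Rename bound variables to avoid capture: k↦w1, n↦r, k↦a.
  (∀k ∃n (¬H(n) ∧ L(k,k))) ∧ (∀w1 L(w1,w1)) ∨ (∃r ∀a (L(r,r) ∧ ¬L(r,a)))
Pull the quantifiers to the front (each side's bound variable is not free in the other side):
  ∀k ∃n ∀w1 ∃r ∀a (¬H(n) ∧ L(k,k) ∧ L(w1,w1) ∨ L(r,r) ∧ ¬L(r,a))

∀k ∃n ∀w1 ∃r ∀a (¬H(n) ∧ L(k,k) ∧ L(w1,w1) ∨ L(r,r) ∧ ¬L(r,a))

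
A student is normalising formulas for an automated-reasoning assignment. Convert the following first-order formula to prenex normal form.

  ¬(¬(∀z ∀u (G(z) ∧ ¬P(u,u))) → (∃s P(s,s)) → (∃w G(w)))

Rewrite implications/biconditionals: A → B as ¬A ∨ B.
  ¬(¬¬(∀z ∀u (G(z) ∧ ¬P(u,u))) ∨ ¬(∃s P(s,s)) ∨ (∃w G(w)))
Push ¬ through the quantifiers and connectives to reach negation normal form:
  (∃z ∃u (¬G(z) ∨ P(u,u))) ∧ (∃s P(s,s)) ∧ (∀w ¬G(w))
All bound variables are already distinct, so no renaming is needed.
Pull the quantifiers to the front (each side's bound variable is not free in the other side):
  ∃z ∃u ∃s ∀w ((¬G(z) ∨ P(u,u)) ∧ P(s,s) ∧ ¬G(w))

∃z ∃u ∃s ∀w ((¬G(z) ∨ P(u,u)) ∧ P(s,s) ∧ ¬G(w))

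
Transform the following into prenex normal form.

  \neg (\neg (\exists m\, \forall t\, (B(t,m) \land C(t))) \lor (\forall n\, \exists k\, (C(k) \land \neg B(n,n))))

Push ¬ through the quantifiers and connectives to reach negation normal form:
  (\exists m\, \forall t\, (B(t,m) \land C(t))) \land (\exists n\, \forall k\, (\neg C(k) \lor B(n,n)))
Finally move all quantifiers to the prefix:
  \exists m\, \forall t\, \exists n\, \forall k\, (B(t,m) \land C(t) \land (\neg C(k) \lor B(n,n)))

\exists m\, \forall t\, \exists n\, \forall k\, (B(t,m) \land C(t) \land (\neg C(k) \lor B(n,n)))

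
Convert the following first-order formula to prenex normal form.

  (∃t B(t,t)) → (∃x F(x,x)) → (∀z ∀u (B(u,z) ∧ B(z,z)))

∀t ∀x ∀z ∀u (¬B(t,t) ∨ ¬F(x,x) ∨ B(u,z) ∧ B(z,z))

Eliminate → and ↔ using ¬ and ∨.
  ¬(∃t B(t,t)) ∨ ¬(∃x F(x,x)) ∨ (∀z ∀u (B(u,z) ∧ B(z,z)))
Push ¬ through the quantifiers and connectives to reach negation normal form:
  (∀t ¬B(t,t)) ∨ (∀x ¬F(x,x)) ∨ (∀z ∀u (B(u,z) ∧ B(z,z)))
Finally move all quantifiers to the prefix:
  ∀t ∀x ∀z ∀u (¬B(t,t) ∨ ¬F(x,x) ∨ B(u,z) ∧ B(z,z))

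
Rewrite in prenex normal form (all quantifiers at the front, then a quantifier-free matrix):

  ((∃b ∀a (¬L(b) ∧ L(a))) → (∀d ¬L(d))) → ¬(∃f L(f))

Rewrite implications/biconditionals: A → B as ¬A ∨ B.
  ¬(¬(∃b ∀a (¬L(b) ∧ L(a))) ∨ (∀d ¬L(d))) ∨ ¬(∃f L(f))
Move each ¬ inward, flipping quantifiers it crosses:
  (∃b ∀a (¬L(b) ∧ L(a))) ∧ (∃d L(d)) ∨ (∀f ¬L(f))
All bound variables are already distinct, so no renaming is needed.
Pull the quantifiers to the front (each side's bound variable is not free in the other side):
  ∃b ∀a ∃d ∀f (¬L(b) ∧ L(a) ∧ L(d) ∨ ¬L(f))

∃b ∀a ∃d ∀f (¬L(b) ∧ L(a) ∧ L(d) ∨ ¬L(f))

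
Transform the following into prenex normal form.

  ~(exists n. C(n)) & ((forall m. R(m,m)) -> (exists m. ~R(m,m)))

forall n. exists m. exists x1. (~C(n) & (~R(m,m) | ~R(x1,x1)))

Eliminate → and ↔ using ¬ and ∨.
  ~(exists n. C(n)) & (~(forall m. R(m,m)) | (exists m. ~R(m,m)))
Move each ¬ inward, flipping quantifiers it crosses:
  (forall n. ~C(n)) & ((exists m. ~R(m,m)) | (exists m. ~R(m,m)))
Give each quantifier a distinct variable: m↦x1.
  (forall n. ~C(n)) & ((exists m. ~R(m,m)) | (exists x1. ~R(x1,x1)))
Pull the quantifiers to the front (each side's bound variable is not free in the other side):
  forall n. exists m. exists x1. (~C(n) & (~R(m,m) | ~R(x1,x1)))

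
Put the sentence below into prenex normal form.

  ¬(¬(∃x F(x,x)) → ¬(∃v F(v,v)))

∀x ∃v (¬F(x,x) ∧ F(v,v))

Rewrite implications/biconditionals: A → B as ¬A ∨ B.
  ¬(¬¬(∃x F(x,x)) ∨ ¬(∃v F(v,v)))
Move each ¬ inward, flipping quantifiers it crosses:
  (∀x ¬F(x,x)) ∧ (∃v F(v,v))
All bound variables are already distinct, so no renaming is needed.
Finally move all quantifiers to the prefix:
  ∀x ∃v (¬F(x,x) ∧ F(v,v))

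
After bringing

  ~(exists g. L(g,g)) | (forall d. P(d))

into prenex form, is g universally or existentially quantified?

Push ¬ through the quantifiers and connectives to reach negation normal form:
  (forall g. ~L(g,g)) | (forall d. P(d))
All bound variables are already distinct, so no renaming is needed.
Finally move all quantifiers to the prefix:
  forall g. forall d. (~L(g,g) | P(d))
The quantifier exists g sits under an odd number of negations, so it flips to forall g.

universal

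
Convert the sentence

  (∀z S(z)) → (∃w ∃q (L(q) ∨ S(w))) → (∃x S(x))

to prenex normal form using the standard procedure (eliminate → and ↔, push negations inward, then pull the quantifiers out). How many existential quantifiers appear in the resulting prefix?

2

First replace A → B with ¬A ∨ B.
  ¬(∀z S(z)) ∨ ¬(∃w ∃q (L(q) ∨ S(w))) ∨ (∃x S(x))
Move each ¬ inward, flipping quantifiers it crosses:
  (∃z ¬S(z)) ∨ (∀w ∀q (¬L(q) ∧ ¬S(w))) ∨ (∃x S(x))
All bound variables are already distinct, so no renaming is needed.
Finally move all quantifiers to the prefix:
  ∃z ∀w ∀q ∃x (¬S(z) ∨ ¬L(q) ∧ ¬S(w) ∨ S(x))
The prefix is ∃z ∀w ∀q ∃x: 2 universal, 2 existential.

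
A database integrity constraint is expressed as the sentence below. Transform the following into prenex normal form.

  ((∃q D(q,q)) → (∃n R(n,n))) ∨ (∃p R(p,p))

∀q ∃n ∃p (¬D(q,q) ∨ R(n,n) ∨ R(p,p))

Eliminate → and ↔ using ¬ and ∨.
  ¬(∃q D(q,q)) ∨ (∃n R(n,n)) ∨ (∃p R(p,p))
Move each ¬ inward, flipping quantifiers it crosses:
  (∀q ¬D(q,q)) ∨ (∃n R(n,n)) ∨ (∃p R(p,p))
All bound variables are already distinct, so no renaming is needed.
Finally move all quantifiers to the prefix:
  ∀q ∃n ∃p (¬D(q,q) ∨ R(n,n) ∨ R(p,p))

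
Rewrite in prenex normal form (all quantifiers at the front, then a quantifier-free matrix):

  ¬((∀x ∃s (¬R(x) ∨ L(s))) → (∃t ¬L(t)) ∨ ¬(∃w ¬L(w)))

First replace A → B with ¬A ∨ B.
  ¬(¬(∀x ∃s (¬R(x) ∨ L(s))) ∨ (∃t ¬L(t)) ∨ ¬(∃w ¬L(w)))
Move each ¬ inward, flipping quantifiers it crosses:
  (∀x ∃s (¬R(x) ∨ L(s))) ∧ (∀t L(t)) ∧ (∃w ¬L(w))
All bound variables are already distinct, so no renaming is needed.
Extract every quantifier outward, since the variables are now distinct and don't occur free across branches:
  ∀x ∃s ∀t ∃w ((¬R(x) ∨ L(s)) ∧ L(t) ∧ ¬L(w))

∀x ∃s ∀t ∃w ((¬R(x) ∨ L(s)) ∧ L(t) ∧ ¬L(w))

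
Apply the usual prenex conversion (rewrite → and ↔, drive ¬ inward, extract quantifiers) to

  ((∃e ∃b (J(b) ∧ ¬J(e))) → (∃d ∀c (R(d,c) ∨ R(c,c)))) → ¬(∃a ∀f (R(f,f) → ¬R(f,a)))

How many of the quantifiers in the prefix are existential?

4

Rewrite implications/biconditionals: A → B as ¬A ∨ B.
  ¬(¬(∃e ∃b (J(b) ∧ ¬J(e))) ∨ (∃d ∀c (R(d,c) ∨ R(c,c)))) ∨ ¬(∃a ∀f (¬R(f,f) ∨ ¬R(f,a)))
Move each ¬ inward, flipping quantifiers it crosses:
  (∃e ∃b (J(b) ∧ ¬J(e))) ∧ (∀d ∃c (¬R(d,c) ∧ ¬R(c,c))) ∨ (∀a ∃f (R(f,f) ∧ R(f,a)))
All bound variables are already distinct, so no renaming is needed.
Extract every quantifier outward, since the variables are now distinct and don't occur free across branches:
  ∃e ∃b ∀d ∃c ∀a ∃f (J(b) ∧ ¬J(e) ∧ ¬R(d,c) ∧ ¬R(c,c) ∨ R(f,f) ∧ R(f,a))
The prefix is ∃e ∃b ∀d ∃c ∀a ∃f: 2 universal, 4 existential.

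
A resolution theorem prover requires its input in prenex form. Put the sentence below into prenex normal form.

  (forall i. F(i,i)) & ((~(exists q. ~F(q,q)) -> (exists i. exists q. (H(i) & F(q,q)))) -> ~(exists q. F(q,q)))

First replace A → B with ¬A ∨ B.
  (forall i. F(i,i)) & (~(~~(exists q. ~F(q,q)) | (exists i. exists q. (H(i) & F(q,q)))) | ~(exists q. F(q,q)))
Drive negations inward (¬∀x A ≡ ∃x ¬A, ¬∃x A ≡ ∀x ¬A, De Morgan for ∧/∨):
  (forall i. F(i,i)) & ((forall q. F(q,q)) & (forall i. forall q. (~H(i) | ~F(q,q))) | (forall q. ~F(q,q)))
Give each quantifier a distinct variable: i↦c, q↦r, q↦z.
  (forall i. F(i,i)) & ((forall q. F(q,q)) & (forall c. forall r. (~H(c) | ~F(r,r))) | (forall z. ~F(z,z)))
Extract every quantifier outward, since the variables are now distinct and don't occur free across branches:
  forall i. forall q. forall c. forall r. forall z. (F(i,i) & (F(q,q) & (~H(c) | ~F(r,r)) | ~F(z,z)))

forall i. forall q. forall c. forall r. forall z. (F(i,i) & (F(q,q) & (~H(c) | ~F(r,r)) | ~F(z,z)))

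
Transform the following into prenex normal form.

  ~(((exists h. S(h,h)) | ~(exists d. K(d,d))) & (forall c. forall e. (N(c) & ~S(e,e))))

Push ¬ through the quantifiers and connectives to reach negation normal form:
  (forall h. ~S(h,h)) & (exists d. K(d,d)) | (exists c. exists e. (~N(c) | S(e,e)))
Pull the quantifiers to the front (each side's bound variable is not free in the other side):
  forall h. exists d. exists c. exists e. (~S(h,h) & K(d,d) | ~N(c) | S(e,e))

forall h. exists d. exists c. exists e. (~S(h,h) & K(d,d) | ~N(c) | S(e,e))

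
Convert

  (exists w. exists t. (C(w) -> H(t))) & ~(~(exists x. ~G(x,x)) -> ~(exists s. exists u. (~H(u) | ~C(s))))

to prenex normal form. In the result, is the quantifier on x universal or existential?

universal

First replace A → B with ¬A ∨ B.
  (exists w. exists t. (~C(w) | H(t))) & ~(~~(exists x. ~G(x,x)) | ~(exists s. exists u. (~H(u) | ~C(s))))
Drive negations inward (¬∀x A ≡ ∃x ¬A, ¬∃x A ≡ ∀x ¬A, De Morgan for ∧/∨):
  (exists w. exists t. (~C(w) | H(t))) & (forall x. G(x,x)) & (exists s. exists u. (~H(u) | ~C(s)))
Extract every quantifier outward, since the variables are now distinct and don't occur free across branches:
  exists w. exists t. forall x. exists s. exists u. ((~C(w) | H(t)) & G(x,x) & (~H(u) | ~C(s)))
The quantifier exists x sits under an odd number of negations (counting the antecedent side of each →), so it flips to forall x.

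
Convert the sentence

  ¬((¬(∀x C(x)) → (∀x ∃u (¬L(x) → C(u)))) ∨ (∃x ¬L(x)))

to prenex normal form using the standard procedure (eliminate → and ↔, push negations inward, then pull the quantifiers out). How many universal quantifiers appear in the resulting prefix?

First replace A → B with ¬A ∨ B.
  ¬(¬¬(∀x C(x)) ∨ (∀x ∃u (¬¬L(x) ∨ C(u))) ∨ (∃x ¬L(x)))
Move each ¬ inward, flipping quantifiers it crosses:
  (∃x ¬C(x)) ∧ (∃x ∀u (¬L(x) ∧ ¬C(u))) ∧ (∀x L(x))
Standardize variables apart so no two quantifiers bind the same name: x↦t, x↦x1.
  (∃x ¬C(x)) ∧ (∃t ∀u (¬L(t) ∧ ¬C(u))) ∧ (∀x1 L(x1))
Finally move all quantifiers to the prefix:
  ∃x ∃t ∀u ∀x1 (¬C(x) ∧ ¬L(t) ∧ ¬C(u) ∧ L(x1))
The prefix is ∃x ∃t ∀u ∀x1: 2 universal, 2 existential.

2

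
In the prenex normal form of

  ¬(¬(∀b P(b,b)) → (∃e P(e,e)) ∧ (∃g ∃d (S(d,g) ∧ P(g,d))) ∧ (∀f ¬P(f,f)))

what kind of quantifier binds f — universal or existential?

Eliminate → and ↔ using ¬ and ∨.
  ¬(¬¬(∀b P(b,b)) ∨ (∃e P(e,e)) ∧ (∃g ∃d (S(d,g) ∧ P(g,d))) ∧ (∀f ¬P(f,f)))
Move each ¬ inward, flipping quantifiers it crosses:
  (∃b ¬P(b,b)) ∧ ((∀e ¬P(e,e)) ∨ (∀g ∀d (¬S(d,g) ∨ ¬P(g,d))) ∨ (∃f P(f,f)))
All bound variables are already distinct, so no renaming is needed.
Pull the quantifiers to the front (each side's bound variable is not free in the other side):
  ∃b ∀e ∀g ∀d ∃f (¬P(b,b) ∧ (¬P(e,e) ∨ ¬S(d,g) ∨ ¬P(g,d) ∨ P(f,f)))
The quantifier ∀f sits under an odd number of negations (counting the antecedent side of each →), so it flips to ∃f.

existential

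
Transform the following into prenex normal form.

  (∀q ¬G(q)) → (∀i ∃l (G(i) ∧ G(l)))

First replace A → B with ¬A ∨ B.
  ¬(∀q ¬G(q)) ∨ (∀i ∃l (G(i) ∧ G(l)))
Drive negations inward (¬∀x A ≡ ∃x ¬A, ¬∃x A ≡ ∀x ¬A, De Morgan for ∧/∨):
  (∃q G(q)) ∨ (∀i ∃l (G(i) ∧ G(l)))
All bound variables are already distinct, so no renaming is needed.
Pull the quantifiers to the front (each side's bound variable is not free in the other side):
  ∃q ∀i ∃l (G(q) ∨ G(i) ∧ G(l))

∃q ∀i ∃l (G(q) ∨ G(i) ∧ G(l))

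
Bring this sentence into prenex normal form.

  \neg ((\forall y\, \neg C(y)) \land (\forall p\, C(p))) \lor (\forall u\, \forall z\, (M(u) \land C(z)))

Push ¬ through the quantifiers and connectives to reach negation normal form:
  (\exists y\, C(y)) \lor (\exists p\, \neg C(p)) \lor (\forall u\, \forall z\, (M(u) \land C(z)))
All bound variables are already distinct, so no renaming is needed.
Pull the quantifiers to the front (each side's bound variable is not free in the other side):
  \exists y\, \exists p\, \forall u\, \forall z\, (C(y) \lor \neg C(p) \lor M(u) \land C(z))

\exists y\, \exists p\, \forall u\, \forall z\, (C(y) \lor \neg C(p) \lor M(u) \land C(z))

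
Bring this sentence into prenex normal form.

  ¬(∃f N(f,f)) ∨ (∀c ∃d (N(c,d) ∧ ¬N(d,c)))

Move each ¬ inward, flipping quantifiers it crosses:
  (∀f ¬N(f,f)) ∨ (∀c ∃d (N(c,d) ∧ ¬N(d,c)))
Extract every quantifier outward, since the variables are now distinct and don't occur free across branches:
  ∀f ∀c ∃d (¬N(f,f) ∨ N(c,d) ∧ ¬N(d,c))

∀f ∀c ∃d (¬N(f,f) ∨ N(c,d) ∧ ¬N(d,c))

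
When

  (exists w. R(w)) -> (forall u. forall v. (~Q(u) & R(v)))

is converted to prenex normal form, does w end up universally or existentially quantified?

universal

First replace A → B with ¬A ∨ B.
  ~(exists w. R(w)) | (forall u. forall v. (~Q(u) & R(v)))
Push ¬ through the quantifiers and connectives to reach negation normal form:
  (forall w. ~R(w)) | (forall u. forall v. (~Q(u) & R(v)))
All bound variables are already distinct, so no renaming is needed.
Extract every quantifier outward, since the variables are now distinct and don't occur free across branches:
  forall w. forall u. forall v. (~R(w) | ~Q(u) & R(v))
The quantifier exists w sits under an odd number of negations (counting the antecedent side of each →), so it flips to forall w.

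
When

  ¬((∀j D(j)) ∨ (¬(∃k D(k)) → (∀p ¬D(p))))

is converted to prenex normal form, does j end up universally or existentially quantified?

Rewrite implications/biconditionals: A → B as ¬A ∨ B.
  ¬((∀j D(j)) ∨ ¬¬(∃k D(k)) ∨ (∀p ¬D(p)))
Move each ¬ inward, flipping quantifiers it crosses:
  (∃j ¬D(j)) ∧ (∀k ¬D(k)) ∧ (∃p D(p))
All bound variables are already distinct, so no renaming is needed.
Finally move all quantifiers to the prefix:
  ∃j ∀k ∃p (¬D(j) ∧ ¬D(k) ∧ D(p))
The quantifier ∀j sits under an odd number of negations (counting the antecedent side of each →), so it flips to ∃j.

existential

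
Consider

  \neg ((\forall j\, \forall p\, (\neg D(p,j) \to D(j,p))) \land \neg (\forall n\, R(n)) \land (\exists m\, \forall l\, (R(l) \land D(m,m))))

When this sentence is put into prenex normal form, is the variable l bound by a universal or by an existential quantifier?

Eliminate → and ↔ using ¬ and ∨.
  \neg ((\forall j\, \forall p\, (\neg \neg D(p,j) \lor D(j,p))) \land \neg (\forall n\, R(n)) \land (\exists m\, \forall l\, (R(l) \land D(m,m))))
Push ¬ through the quantifiers and connectives to reach negation normal form:
  (\exists j\, \exists p\, (\neg D(p,j) \land \neg D(j,p))) \lor (\forall n\, R(n)) \lor (\forall m\, \exists l\, (\neg R(l) \lor \neg D(m,m)))
Extract every quantifier outward, since the variables are now distinct and don't occur free across branches:
  \exists j\, \exists p\, \forall n\, \forall m\, \exists l\, (\neg D(p,j) \land \neg D(j,p) \lor R(n) \lor \neg R(l) \lor \neg D(m,m))
The quantifier \forall l sits under an odd number of negations (counting the antecedent side of each →), so it flips to \exists l.

existential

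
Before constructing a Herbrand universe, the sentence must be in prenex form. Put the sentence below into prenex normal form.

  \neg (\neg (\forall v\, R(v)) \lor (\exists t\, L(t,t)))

Move each ¬ inward, flipping quantifiers it crosses:
  (\forall v\, R(v)) \land (\forall t\, \neg L(t,t))
Pull the quantifiers to the front (each side's bound variable is not free in the other side):
  \forall v\, \forall t\, (R(v) \land \neg L(t,t))

\forall v\, \forall t\, (R(v) \land \neg L(t,t))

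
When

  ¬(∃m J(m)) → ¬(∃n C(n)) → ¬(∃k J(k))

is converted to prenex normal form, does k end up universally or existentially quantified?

universal

Rewrite implications/biconditionals: A → B as ¬A ∨ B.
  ¬¬(∃m J(m)) ∨ ¬¬(∃n C(n)) ∨ ¬(∃k J(k))
Drive negations inward (¬∀x A ≡ ∃x ¬A, ¬∃x A ≡ ∀x ¬A, De Morgan for ∧/∨):
  (∃m J(m)) ∨ (∃n C(n)) ∨ (∀k ¬J(k))
All bound variables are already distinct, so no renaming is needed.
Extract every quantifier outward, since the variables are now distinct and don't occur free across branches:
  ∃m ∃n ∀k (J(m) ∨ C(n) ∨ ¬J(k))
The quantifier ∃k sits under an odd number of negations (counting the antecedent side of each →), so it flips to ∀k.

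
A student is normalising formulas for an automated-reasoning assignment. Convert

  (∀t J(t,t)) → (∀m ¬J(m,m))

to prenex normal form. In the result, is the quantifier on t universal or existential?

existential

First replace A → B with ¬A ∨ B.
  ¬(∀t J(t,t)) ∨ (∀m ¬J(m,m))
Move each ¬ inward, flipping quantifiers it crosses:
  (∃t ¬J(t,t)) ∨ (∀m ¬J(m,m))
All bound variables are already distinct, so no renaming is needed.
Finally move all quantifiers to the prefix:
  ∃t ∀m (¬J(t,t) ∨ ¬J(m,m))
The quantifier ∀t sits under an odd number of negations (counting the antecedent side of each →), so it flips to ∃t.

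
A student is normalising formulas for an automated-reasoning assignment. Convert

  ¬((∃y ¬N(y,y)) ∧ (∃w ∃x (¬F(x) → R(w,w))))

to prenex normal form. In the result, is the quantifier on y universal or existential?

universal

First replace A → B with ¬A ∨ B.
  ¬((∃y ¬N(y,y)) ∧ (∃w ∃x (¬¬F(x) ∨ R(w,w))))
Push ¬ through the quantifiers and connectives to reach negation normal form:
  (∀y N(y,y)) ∨ (∀w ∀x (¬F(x) ∧ ¬R(w,w)))
Pull the quantifiers to the front (each side's bound variable is not free in the other side):
  ∀y ∀w ∀x (N(y,y) ∨ ¬F(x) ∧ ¬R(w,w))
The quantifier ∃y sits under an odd number of negations (counting the antecedent side of each →), so it flips to ∀y.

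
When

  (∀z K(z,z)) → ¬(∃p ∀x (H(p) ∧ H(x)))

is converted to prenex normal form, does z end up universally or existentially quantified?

Rewrite implications/biconditionals: A → B as ¬A ∨ B.
  ¬(∀z K(z,z)) ∨ ¬(∃p ∀x (H(p) ∧ H(x)))
Move each ¬ inward, flipping quantifiers it crosses:
  (∃z ¬K(z,z)) ∨ (∀p ∃x (¬H(p) ∨ ¬H(x)))
All bound variables are already distinct, so no renaming is needed.
Extract every quantifier outward, since the variables are now distinct and don't occur free across branches:
  ∃z ∀p ∃x (¬K(z,z) ∨ ¬H(p) ∨ ¬H(x))
The quantifier ∀z sits under an odd number of negations (counting the antecedent side of each →), so it flips to ∃z.

existential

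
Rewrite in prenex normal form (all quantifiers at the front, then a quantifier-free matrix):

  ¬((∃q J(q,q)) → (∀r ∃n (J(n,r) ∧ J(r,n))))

Rewrite implications/biconditionals: A → B as ¬A ∨ B.
  ¬(¬(∃q J(q,q)) ∨ (∀r ∃n (J(n,r) ∧ J(r,n))))
Push ¬ through the quantifiers and connectives to reach negation normal form:
  (∃q J(q,q)) ∧ (∃r ∀n (¬J(n,r) ∨ ¬J(r,n)))
All bound variables are already distinct, so no renaming is needed.
Pull the quantifiers to the front (each side's bound variable is not free in the other side):
  ∃q ∃r ∀n (J(q,q) ∧ (¬J(n,r) ∨ ¬J(r,n)))

∃q ∃r ∀n (J(q,q) ∧ (¬J(n,r) ∨ ¬J(r,n)))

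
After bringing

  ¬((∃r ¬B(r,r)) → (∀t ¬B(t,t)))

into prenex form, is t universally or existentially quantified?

existential

Rewrite implications/biconditionals: A → B as ¬A ∨ B.
  ¬(¬(∃r ¬B(r,r)) ∨ (∀t ¬B(t,t)))
Drive negations inward (¬∀x A ≡ ∃x ¬A, ¬∃x A ≡ ∀x ¬A, De Morgan for ∧/∨):
  (∃r ¬B(r,r)) ∧ (∃t B(t,t))
Pull the quantifiers to the front (each side's bound variable is not free in the other side):
  ∃r ∃t (¬B(r,r) ∧ B(t,t))
The quantifier ∀t sits under an odd number of negations (counting the antecedent side of each →), so it flips to ∃t.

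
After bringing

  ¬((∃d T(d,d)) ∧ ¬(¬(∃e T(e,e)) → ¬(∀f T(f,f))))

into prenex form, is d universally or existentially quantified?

Eliminate → and ↔ using ¬ and ∨.
  ¬((∃d T(d,d)) ∧ ¬(¬¬(∃e T(e,e)) ∨ ¬(∀f T(f,f))))
Push ¬ through the quantifiers and connectives to reach negation normal form:
  (∀d ¬T(d,d)) ∨ (∃e T(e,e)) ∨ (∃f ¬T(f,f))
All bound variables are already distinct, so no renaming is needed.
Extract every quantifier outward, since the variables are now distinct and don't occur free across branches:
  ∀d ∃e ∃f (¬T(d,d) ∨ T(e,e) ∨ ¬T(f,f))
The quantifier ∃d sits under an odd number of negations (counting the antecedent side of each →), so it flips to ∀d.

universal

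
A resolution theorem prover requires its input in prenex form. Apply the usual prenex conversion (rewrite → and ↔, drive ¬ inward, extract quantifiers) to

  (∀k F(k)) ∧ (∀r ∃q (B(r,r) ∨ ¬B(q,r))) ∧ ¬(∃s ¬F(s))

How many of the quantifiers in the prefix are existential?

Move each ¬ inward, flipping quantifiers it crosses:
  (∀k F(k)) ∧ (∀r ∃q (B(r,r) ∨ ¬B(q,r))) ∧ (∀s F(s))
All bound variables are already distinct, so no renaming is needed.
Extract every quantifier outward, since the variables are now distinct and don't occur free across branches:
  ∀k ∀r ∃q ∀s (F(k) ∧ (B(r,r) ∨ ¬B(q,r)) ∧ F(s))
The prefix is ∀k ∀r ∃q ∀s: 3 universal, 1 existential.

1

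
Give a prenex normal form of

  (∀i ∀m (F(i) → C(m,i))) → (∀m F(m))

Rewrite implications/biconditionals: A → B as ¬A ∨ B.
  ¬(∀i ∀m (¬F(i) ∨ C(m,i))) ∨ (∀m F(m))
Drive negations inward (¬∀x A ≡ ∃x ¬A, ¬∃x A ≡ ∀x ¬A, De Morgan for ∧/∨):
  (∃i ∃m (F(i) ∧ ¬C(m,i))) ∨ (∀m F(m))
Rename bound variables to avoid capture: m↦u1.
  (∃i ∃m (F(i) ∧ ¬C(m,i))) ∨ (∀u1 F(u1))
Pull the quantifiers to the front (each side's bound variable is not free in the other side):
  ∃i ∃m ∀u1 (F(i) ∧ ¬C(m,i) ∨ F(u1))

∃i ∃m ∀u1 (F(i) ∧ ¬C(m,i) ∨ F(u1))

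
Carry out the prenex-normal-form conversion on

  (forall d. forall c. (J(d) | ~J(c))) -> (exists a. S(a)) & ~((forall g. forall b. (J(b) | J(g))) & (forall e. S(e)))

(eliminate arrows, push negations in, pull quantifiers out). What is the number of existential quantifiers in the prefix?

6

First replace A → B with ¬A ∨ B.
  ~(forall d. forall c. (J(d) | ~J(c))) | (exists a. S(a)) & ~((forall g. forall b. (J(b) | J(g))) & (forall e. S(e)))
Move each ¬ inward, flipping quantifiers it crosses:
  (exists d. exists c. (~J(d) & J(c))) | (exists a. S(a)) & ((exists g. exists b. (~J(b) & ~J(g))) | (exists e. ~S(e)))
Extract every quantifier outward, since the variables are now distinct and don't occur free across branches:
  exists d. exists c. exists a. exists g. exists b. exists e. (~J(d) & J(c) | S(a) & (~J(b) & ~J(g) | ~S(e)))
The prefix is exists d exists c exists a exists g exists b exists e: 0 universal, 6 existential.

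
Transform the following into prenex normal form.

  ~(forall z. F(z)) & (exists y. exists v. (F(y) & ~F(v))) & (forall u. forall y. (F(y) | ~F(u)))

Drive negations inward (¬∀x A ≡ ∃x ¬A, ¬∃x A ≡ ∀x ¬A, De Morgan for ∧/∨):
  (exists z. ~F(z)) & (exists y. exists v. (F(y) & ~F(v))) & (forall u. forall y. (F(y) | ~F(u)))
Standardize variables apart so no two quantifiers bind the same name: y↦z1.
  (exists z. ~F(z)) & (exists y. exists v. (F(y) & ~F(v))) & (forall u. forall z1. (F(z1) | ~F(u)))
Pull the quantifiers to the front (each side's bound variable is not free in the other side):
  exists z. exists y. exists v. forall u. forall z1. (~F(z) & F(y) & ~F(v) & (F(z1) | ~F(u)))

exists z. exists y. exists v. forall u. forall z1. (~F(z) & F(y) & ~F(v) & (F(z1) | ~F(u)))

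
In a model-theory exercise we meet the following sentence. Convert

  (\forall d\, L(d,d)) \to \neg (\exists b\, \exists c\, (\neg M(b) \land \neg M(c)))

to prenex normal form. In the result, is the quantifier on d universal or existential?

First replace A → B with ¬A ∨ B.
  \neg (\forall d\, L(d,d)) \lor \neg (\exists b\, \exists c\, (\neg M(b) \land \neg M(c)))
Move each ¬ inward, flipping quantifiers it crosses:
  (\exists d\, \neg L(d,d)) \lor (\forall b\, \forall c\, (M(b) \lor M(c)))
Finally move all quantifiers to the prefix:
  \exists d\, \forall b\, \forall c\, (\neg L(d,d) \lor M(b) \lor M(c))
The quantifier \forall d sits under an odd number of negations (counting the antecedent side of each →), so it flips to \exists d.

existential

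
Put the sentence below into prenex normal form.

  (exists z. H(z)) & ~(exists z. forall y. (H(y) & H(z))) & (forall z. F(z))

Drive negations inward (¬∀x A ≡ ∃x ¬A, ¬∃x A ≡ ∀x ¬A, De Morgan for ∧/∨):
  (exists z. H(z)) & (forall z. exists y. (~H(y) | ~H(z))) & (forall z. F(z))
Give each quantifier a distinct variable: z↦v1, z↦x1.
  (exists z. H(z)) & (forall v1. exists y. (~H(y) | ~H(v1))) & (forall x1. F(x1))
Finally move all quantifiers to the prefix:
  exists z. forall v1. exists y. forall x1. (H(z) & (~H(y) | ~H(v1)) & F(x1))

exists z. forall v1. exists y. forall x1. (H(z) & (~H(y) | ~H(v1)) & F(x1))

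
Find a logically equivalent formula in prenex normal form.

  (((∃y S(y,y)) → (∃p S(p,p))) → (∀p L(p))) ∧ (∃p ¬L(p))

∃y ∀p ∀u ∃u1 ((S(y,y) ∧ ¬S(p,p) ∨ L(u)) ∧ ¬L(u1))

First replace A → B with ¬A ∨ B.
  (¬(¬(∃y S(y,y)) ∨ (∃p S(p,p))) ∨ (∀p L(p))) ∧ (∃p ¬L(p))
Drive negations inward (¬∀x A ≡ ∃x ¬A, ¬∃x A ≡ ∀x ¬A, De Morgan for ∧/∨):
  ((∃y S(y,y)) ∧ (∀p ¬S(p,p)) ∨ (∀p L(p))) ∧ (∃p ¬L(p))
Rename bound variables to avoid capture: p↦u, p↦u1.
  ((∃y S(y,y)) ∧ (∀p ¬S(p,p)) ∨ (∀u L(u))) ∧ (∃u1 ¬L(u1))
Extract every quantifier outward, since the variables are now distinct and don't occur free across branches:
  ∃y ∀p ∀u ∃u1 ((S(y,y) ∧ ¬S(p,p) ∨ L(u)) ∧ ¬L(u1))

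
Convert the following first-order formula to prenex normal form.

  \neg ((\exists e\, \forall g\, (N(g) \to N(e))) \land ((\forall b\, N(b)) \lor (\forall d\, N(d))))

\forall e\, \exists g\, \exists b\, \exists d\, (N(g) \land \neg N(e) \lor \neg N(b) \land \neg N(d))

Rewrite implications/biconditionals: A → B as ¬A ∨ B.
  \neg ((\exists e\, \forall g\, (\neg N(g) \lor N(e))) \land ((\forall b\, N(b)) \lor (\forall d\, N(d))))
Move each ¬ inward, flipping quantifiers it crosses:
  (\forall e\, \exists g\, (N(g) \land \neg N(e))) \lor (\exists b\, \neg N(b)) \land (\exists d\, \neg N(d))
All bound variables are already distinct, so no renaming is needed.
Finally move all quantifiers to the prefix:
  \forall e\, \exists g\, \exists b\, \exists d\, (N(g) \land \neg N(e) \lor \neg N(b) \land \neg N(d))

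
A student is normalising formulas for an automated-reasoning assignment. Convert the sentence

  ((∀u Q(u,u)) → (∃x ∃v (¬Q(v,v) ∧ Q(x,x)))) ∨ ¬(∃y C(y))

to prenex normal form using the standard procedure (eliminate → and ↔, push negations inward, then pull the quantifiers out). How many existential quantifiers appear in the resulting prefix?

Rewrite implications/biconditionals: A → B as ¬A ∨ B.
  ¬(∀u Q(u,u)) ∨ (∃x ∃v (¬Q(v,v) ∧ Q(x,x))) ∨ ¬(∃y C(y))
Move each ¬ inward, flipping quantifiers it crosses:
  (∃u ¬Q(u,u)) ∨ (∃x ∃v (¬Q(v,v) ∧ Q(x,x))) ∨ (∀y ¬C(y))
All bound variables are already distinct, so no renaming is needed.
Pull the quantifiers to the front (each side's bound variable is not free in the other side):
  ∃u ∃x ∃v ∀y (¬Q(u,u) ∨ ¬Q(v,v) ∧ Q(x,x) ∨ ¬C(y))
The prefix is ∃u ∃x ∃v ∀y: 1 universal, 3 existential.

3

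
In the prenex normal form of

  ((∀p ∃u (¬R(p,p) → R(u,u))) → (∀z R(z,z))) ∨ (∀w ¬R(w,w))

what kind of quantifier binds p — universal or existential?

Rewrite implications/biconditionals: A → B as ¬A ∨ B.
  ¬(∀p ∃u (¬¬R(p,p) ∨ R(u,u))) ∨ (∀z R(z,z)) ∨ (∀w ¬R(w,w))
Move each ¬ inward, flipping quantifiers it crosses:
  (∃p ∀u (¬R(p,p) ∧ ¬R(u,u))) ∨ (∀z R(z,z)) ∨ (∀w ¬R(w,w))
Pull the quantifiers to the front (each side's bound variable is not free in the other side):
  ∃p ∀u ∀z ∀w (¬R(p,p) ∧ ¬R(u,u) ∨ R(z,z) ∨ ¬R(w,w))
The quantifier ∀p sits under an odd number of negations (counting the antecedent side of each →), so it flips to ∃p.

existential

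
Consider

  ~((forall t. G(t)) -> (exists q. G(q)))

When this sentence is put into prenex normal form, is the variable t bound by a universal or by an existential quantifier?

universal

First replace A → B with ¬A ∨ B.
  ~(~(forall t. G(t)) | (exists q. G(q)))
Drive negations inward (¬∀x A ≡ ∃x ¬A, ¬∃x A ≡ ∀x ¬A, De Morgan for ∧/∨):
  (forall t. G(t)) & (forall q. ~G(q))
All bound variables are already distinct, so no renaming is needed.
Extract every quantifier outward, since the variables are now distinct and don't occur free across branches:
  forall t. forall q. (G(t) & ~G(q))
The quantifier forall t sits under an even number of negations (counting the antecedent side of each →), so it remains universal.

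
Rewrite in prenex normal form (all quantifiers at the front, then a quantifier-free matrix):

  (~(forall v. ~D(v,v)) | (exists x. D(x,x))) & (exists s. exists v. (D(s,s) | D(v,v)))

exists v. exists x. exists s. exists x1. ((D(v,v) | D(x,x)) & (D(s,s) | D(x1,x1)))

Push ¬ through the quantifiers and connectives to reach negation normal form:
  ((exists v. D(v,v)) | (exists x. D(x,x))) & (exists s. exists v. (D(s,s) | D(v,v)))
Give each quantifier a distinct variable: v↦x1.
  ((exists v. D(v,v)) | (exists x. D(x,x))) & (exists s. exists x1. (D(s,s) | D(x1,x1)))
Finally move all quantifiers to the prefix:
  exists v. exists x. exists s. exists x1. ((D(v,v) | D(x,x)) & (D(s,s) | D(x1,x1)))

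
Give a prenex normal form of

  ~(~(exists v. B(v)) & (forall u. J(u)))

Drive negations inward (¬∀x A ≡ ∃x ¬A, ¬∃x A ≡ ∀x ¬A, De Morgan for ∧/∨):
  (exists v. B(v)) | (exists u. ~J(u))
Pull the quantifiers to the front (each side's bound variable is not free in the other side):
  exists v. exists u. (B(v) | ~J(u))

exists v. exists u. (B(v) | ~J(u))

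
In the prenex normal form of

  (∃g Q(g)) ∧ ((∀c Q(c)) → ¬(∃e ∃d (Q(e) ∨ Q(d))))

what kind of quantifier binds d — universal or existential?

universal

Eliminate → and ↔ using ¬ and ∨.
  (∃g Q(g)) ∧ (¬(∀c Q(c)) ∨ ¬(∃e ∃d (Q(e) ∨ Q(d))))
Push ¬ through the quantifiers and connectives to reach negation normal form:
  (∃g Q(g)) ∧ ((∃c ¬Q(c)) ∨ (∀e ∀d (¬Q(e) ∧ ¬Q(d))))
Extract every quantifier outward, since the variables are now distinct and don't occur free across branches:
  ∃g ∃c ∀e ∀d (Q(g) ∧ (¬Q(c) ∨ ¬Q(e) ∧ ¬Q(d)))
The quantifier ∃d sits under an odd number of negations (counting the antecedent side of each →), so it flips to ∀d.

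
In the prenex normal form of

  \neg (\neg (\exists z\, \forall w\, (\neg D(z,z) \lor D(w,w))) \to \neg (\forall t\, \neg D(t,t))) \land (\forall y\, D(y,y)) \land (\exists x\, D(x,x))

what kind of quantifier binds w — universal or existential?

Eliminate → and ↔ using ¬ and ∨.
  \neg (\neg \neg (\exists z\, \forall w\, (\neg D(z,z) \lor D(w,w))) \lor \neg (\forall t\, \neg D(t,t))) \land (\forall y\, D(y,y)) \land (\exists x\, D(x,x))
Drive negations inward (¬∀x A ≡ ∃x ¬A, ¬∃x A ≡ ∀x ¬A, De Morgan for ∧/∨):
  (\forall z\, \exists w\, (D(z,z) \land \neg D(w,w))) \land (\forall t\, \neg D(t,t)) \land (\forall y\, D(y,y)) \land (\exists x\, D(x,x))
All bound variables are already distinct, so no renaming is needed.
Pull the quantifiers to the front (each side's bound variable is not free in the other side):
  \forall z\, \exists w\, \forall t\, \forall y\, \exists x\, (D(z,z) \land \neg D(w,w) \land \neg D(t,t) \land D(y,y) \land D(x,x))
The quantifier \forall w sits under an odd number of negations (counting the antecedent side of each →), so it flips to \exists w.

existential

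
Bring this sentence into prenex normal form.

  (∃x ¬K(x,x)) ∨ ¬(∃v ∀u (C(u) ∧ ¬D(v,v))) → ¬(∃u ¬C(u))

∀x ∃v ∀u ∀u1 (K(x,x) ∧ C(u) ∧ ¬D(v,v) ∨ C(u1))

First replace A → B with ¬A ∨ B.
  ¬((∃x ¬K(x,x)) ∨ ¬(∃v ∀u (C(u) ∧ ¬D(v,v)))) ∨ ¬(∃u ¬C(u))
Move each ¬ inward, flipping quantifiers it crosses:
  (∀x K(x,x)) ∧ (∃v ∀u (C(u) ∧ ¬D(v,v))) ∨ (∀u C(u))
Give each quantifier a distinct variable: u↦u1.
  (∀x K(x,x)) ∧ (∃v ∀u (C(u) ∧ ¬D(v,v))) ∨ (∀u1 C(u1))
Extract every quantifier outward, since the variables are now distinct and don't occur free across branches:
  ∀x ∃v ∀u ∀u1 (K(x,x) ∧ C(u) ∧ ¬D(v,v) ∨ C(u1))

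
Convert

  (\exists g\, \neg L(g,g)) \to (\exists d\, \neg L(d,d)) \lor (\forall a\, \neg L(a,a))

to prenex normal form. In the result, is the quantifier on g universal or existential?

First replace A → B with ¬A ∨ B.
  \neg (\exists g\, \neg L(g,g)) \lor (\exists d\, \neg L(d,d)) \lor (\forall a\, \neg L(a,a))
Move each ¬ inward, flipping quantifiers it crosses:
  (\forall g\, L(g,g)) \lor (\exists d\, \neg L(d,d)) \lor (\forall a\, \neg L(a,a))
All bound variables are already distinct, so no renaming is needed.
Pull the quantifiers to the front (each side's bound variable is not free in the other side):
  \forall g\, \exists d\, \forall a\, (L(g,g) \lor \neg L(d,d) \lor \neg L(a,a))
The quantifier \exists g sits under an odd number of negations (counting the antecedent side of each →), so it flips to \forall g.

universal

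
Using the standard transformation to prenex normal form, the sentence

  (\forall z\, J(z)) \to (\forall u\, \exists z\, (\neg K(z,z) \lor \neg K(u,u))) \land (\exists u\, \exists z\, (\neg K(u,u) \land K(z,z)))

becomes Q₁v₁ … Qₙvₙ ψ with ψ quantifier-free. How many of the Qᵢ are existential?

4

Rewrite implications/biconditionals: A → B as ¬A ∨ B.
  \neg (\forall z\, J(z)) \lor (\forall u\, \exists z\, (\neg K(z,z) \lor \neg K(u,u))) \land (\exists u\, \exists z\, (\neg K(u,u) \land K(z,z)))
Push ¬ through the quantifiers and connectives to reach negation normal form:
  (\exists z\, \neg J(z)) \lor (\forall u\, \exists z\, (\neg K(z,z) \lor \neg K(u,u))) \land (\exists u\, \exists z\, (\neg K(u,u) \land K(z,z)))
Rename bound variables to avoid capture: z↦x, u↦y1, z↦q.
  (\exists z\, \neg J(z)) \lor (\forall u\, \exists x\, (\neg K(x,x) \lor \neg K(u,u))) \land (\exists y1\, \exists q\, (\neg K(y1,y1) \land K(q,q)))
Finally move all quantifiers to the prefix:
  \exists z\, \forall u\, \exists x\, \exists y1\, \exists q\, (\neg J(z) \lor (\neg K(x,x) \lor \neg K(u,u)) \land \neg K(y1,y1) \land K(q,q))
The prefix is \exists z \forall u \exists x \exists y1 \exists q: 1 universal, 4 existential.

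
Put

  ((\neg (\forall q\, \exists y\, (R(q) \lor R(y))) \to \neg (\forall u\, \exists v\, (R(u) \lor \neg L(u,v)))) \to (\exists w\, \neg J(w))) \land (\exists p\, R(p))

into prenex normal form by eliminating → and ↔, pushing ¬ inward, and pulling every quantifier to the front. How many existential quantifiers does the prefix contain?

Eliminate → and ↔ using ¬ and ∨.
  (\neg (\neg \neg (\forall q\, \exists y\, (R(q) \lor R(y))) \lor \neg (\forall u\, \exists v\, (R(u) \lor \neg L(u,v)))) \lor (\exists w\, \neg J(w))) \land (\exists p\, R(p))
Move each ¬ inward, flipping quantifiers it crosses:
  ((\exists q\, \forall y\, (\neg R(q) \land \neg R(y))) \land (\forall u\, \exists v\, (R(u) \lor \neg L(u,v))) \lor (\exists w\, \neg J(w))) \land (\exists p\, R(p))
Pull the quantifiers to the front (each side's bound variable is not free in the other side):
  \exists q\, \forall y\, \forall u\, \exists v\, \exists w\, \exists p\, ((\neg R(q) \land \neg R(y) \land (R(u) \lor \neg L(u,v)) \lor \neg J(w)) \land R(p))
The prefix is \exists q \forall y \forall u \exists v \exists w \exists p: 2 universal, 4 existential.

4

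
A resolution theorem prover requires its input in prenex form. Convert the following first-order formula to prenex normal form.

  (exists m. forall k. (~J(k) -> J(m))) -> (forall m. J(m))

forall m. exists k. forall w. (~J(k) & ~J(m) | J(w))

First replace A → B with ¬A ∨ B.
  ~(exists m. forall k. (~~J(k) | J(m))) | (forall m. J(m))
Move each ¬ inward, flipping quantifiers it crosses:
  (forall m. exists k. (~J(k) & ~J(m))) | (forall m. J(m))
Rename bound variables to avoid capture: m↦w.
  (forall m. exists k. (~J(k) & ~J(m))) | (forall w. J(w))
Extract every quantifier outward, since the variables are now distinct and don't occur free across branches:
  forall m. exists k. forall w. (~J(k) & ~J(m) | J(w))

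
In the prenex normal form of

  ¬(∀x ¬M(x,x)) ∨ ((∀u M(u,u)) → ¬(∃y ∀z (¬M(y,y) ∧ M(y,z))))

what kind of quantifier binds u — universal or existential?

First replace A → B with ¬A ∨ B.
  ¬(∀x ¬M(x,x)) ∨ ¬(∀u M(u,u)) ∨ ¬(∃y ∀z (¬M(y,y) ∧ M(y,z)))
Drive negations inward (¬∀x A ≡ ∃x ¬A, ¬∃x A ≡ ∀x ¬A, De Morgan for ∧/∨):
  (∃x M(x,x)) ∨ (∃u ¬M(u,u)) ∨ (∀y ∃z (M(y,y) ∨ ¬M(y,z)))
Extract every quantifier outward, since the variables are now distinct and don't occur free across branches:
  ∃x ∃u ∀y ∃z (M(x,x) ∨ ¬M(u,u) ∨ M(y,y) ∨ ¬M(y,z))
The quantifier ∀u sits under an odd number of negations (counting the antecedent side of each →), so it flips to ∃u.

existential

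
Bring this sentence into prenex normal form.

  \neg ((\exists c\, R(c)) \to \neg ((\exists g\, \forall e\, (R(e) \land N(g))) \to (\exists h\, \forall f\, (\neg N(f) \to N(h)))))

First replace A → B with ¬A ∨ B.
  \neg (\neg (\exists c\, R(c)) \lor \neg (\neg (\exists g\, \forall e\, (R(e) \land N(g))) \lor (\exists h\, \forall f\, (\neg \neg N(f) \lor N(h)))))
Drive negations inward (¬∀x A ≡ ∃x ¬A, ¬∃x A ≡ ∀x ¬A, De Morgan for ∧/∨):
  (\exists c\, R(c)) \land ((\forall g\, \exists e\, (\neg R(e) \lor \neg N(g))) \lor (\exists h\, \forall f\, (N(f) \lor N(h))))
Pull the quantifiers to the front (each side's bound variable is not free in the other side):
  \exists c\, \forall g\, \exists e\, \exists h\, \forall f\, (R(c) \land (\neg R(e) \lor \neg N(g) \lor N(f) \lor N(h)))

\exists c\, \forall g\, \exists e\, \exists h\, \forall f\, (R(c) \land (\neg R(e) \lor \neg N(g) \lor N(f) \lor N(h)))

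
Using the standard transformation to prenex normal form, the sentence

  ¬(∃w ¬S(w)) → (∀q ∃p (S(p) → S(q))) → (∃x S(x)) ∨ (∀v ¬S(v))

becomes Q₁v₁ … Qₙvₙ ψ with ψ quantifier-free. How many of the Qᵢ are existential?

3

First replace A → B with ¬A ∨ B.
  ¬¬(∃w ¬S(w)) ∨ ¬(∀q ∃p (¬S(p) ∨ S(q))) ∨ (∃x S(x)) ∨ (∀v ¬S(v))
Drive negations inward (¬∀x A ≡ ∃x ¬A, ¬∃x A ≡ ∀x ¬A, De Morgan for ∧/∨):
  (∃w ¬S(w)) ∨ (∃q ∀p (S(p) ∧ ¬S(q))) ∨ (∃x S(x)) ∨ (∀v ¬S(v))
All bound variables are already distinct, so no renaming is needed.
Pull the quantifiers to the front (each side's bound variable is not free in the other side):
  ∃w ∃q ∀p ∃x ∀v (¬S(w) ∨ S(p) ∧ ¬S(q) ∨ S(x) ∨ ¬S(v))
The prefix is ∃w ∃q ∀p ∃x ∀v: 2 universal, 3 existential.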